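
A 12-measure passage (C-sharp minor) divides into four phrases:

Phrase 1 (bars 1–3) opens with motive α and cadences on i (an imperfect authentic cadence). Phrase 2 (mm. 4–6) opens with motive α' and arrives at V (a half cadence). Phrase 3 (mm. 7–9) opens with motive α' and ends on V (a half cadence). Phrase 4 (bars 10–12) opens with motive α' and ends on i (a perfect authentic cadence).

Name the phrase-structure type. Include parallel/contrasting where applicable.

Four phrases in two halves: the first half (bars 1-6) ends with a half cadence, the second (bars 7-12) with a perfect authentic cadence — a large antecedent–consequent pair, i.e. a double period.
Phrase 3 begins with the same material as phrase 1, making it parallel.

parallel double period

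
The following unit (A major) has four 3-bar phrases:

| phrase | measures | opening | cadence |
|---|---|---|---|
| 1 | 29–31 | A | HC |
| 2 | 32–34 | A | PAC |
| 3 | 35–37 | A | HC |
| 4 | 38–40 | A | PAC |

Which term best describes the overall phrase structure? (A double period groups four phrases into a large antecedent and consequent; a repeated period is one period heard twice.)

The cadence pattern HC–PAC–HC–PAC is weak–strong twice, and phrases 3–4 restate phrases 1–2: a period heard twice, not a double period (which would end weakly at phrase 2).

repeated period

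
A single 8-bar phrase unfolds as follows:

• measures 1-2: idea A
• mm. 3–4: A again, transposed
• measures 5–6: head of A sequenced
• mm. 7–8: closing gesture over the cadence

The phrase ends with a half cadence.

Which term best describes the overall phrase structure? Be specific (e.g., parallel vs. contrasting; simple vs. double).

sentence

Basic idea (mm. 1–2) + its repetition (measures 3–4) form the presentation; fragmentation and cadence (measures 5–8) form the continuation — the 8-bar whole is a sentence.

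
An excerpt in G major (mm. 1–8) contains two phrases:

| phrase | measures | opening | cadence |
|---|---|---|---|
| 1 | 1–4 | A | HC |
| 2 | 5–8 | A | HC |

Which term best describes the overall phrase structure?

Both phrases have the same opening (A) and the same cadence (half cadence): the second is a restatement, not a consequent, so this is a repeated phrase rather than a period.

repeated phrase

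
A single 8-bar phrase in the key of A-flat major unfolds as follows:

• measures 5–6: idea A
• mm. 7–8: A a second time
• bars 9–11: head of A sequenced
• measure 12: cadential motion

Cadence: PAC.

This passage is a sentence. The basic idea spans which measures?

measures 5–6

The presentation of a sentence is the basic idea (measures 5–6) plus its repetition (mm. 7–8); the basic idea is therefore bars 5-6.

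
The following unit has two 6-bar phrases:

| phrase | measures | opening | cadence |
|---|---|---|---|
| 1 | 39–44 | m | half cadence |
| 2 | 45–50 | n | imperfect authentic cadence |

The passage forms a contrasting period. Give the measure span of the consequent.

The phrase ending with the weaker cadence (half cadence) is the antecedent; the one ending more conclusively (imperfect authentic cadence) is the consequent. The consequent is measures 45–50.

measures 45–50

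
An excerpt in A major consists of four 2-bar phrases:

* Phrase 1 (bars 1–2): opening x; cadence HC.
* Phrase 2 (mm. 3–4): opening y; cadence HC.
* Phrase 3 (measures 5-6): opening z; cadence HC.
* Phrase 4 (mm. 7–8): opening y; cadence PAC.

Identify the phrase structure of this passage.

Four phrases in two halves: the first half (mm. 1–4) ends with a half cadence, the second (mm. 5-8) with a perfect authentic cadence — a large antecedent–consequent pair, i.e. a double period.
Phrase 3 begins with different material from phrase 1, making it contrasting.

contrasting double period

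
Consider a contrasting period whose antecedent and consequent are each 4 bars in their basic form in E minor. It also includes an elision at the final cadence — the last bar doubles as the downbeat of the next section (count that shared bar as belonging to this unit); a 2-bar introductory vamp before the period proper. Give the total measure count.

Basic contrasting period: 4 + 4 = 8 bars.
8 (basic form) + 2 (introduction) = 10.
The elision shares a bar with the next section but does not change this unit's count.

10 measures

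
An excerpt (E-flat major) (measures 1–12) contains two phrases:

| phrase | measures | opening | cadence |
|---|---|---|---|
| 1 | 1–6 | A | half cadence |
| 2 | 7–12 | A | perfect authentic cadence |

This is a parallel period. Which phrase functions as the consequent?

phrase 2

The phrase ending with the weaker cadence (half cadence) is the antecedent; the one ending more conclusively (perfect authentic cadence) is the consequent. The consequent is phrase 2.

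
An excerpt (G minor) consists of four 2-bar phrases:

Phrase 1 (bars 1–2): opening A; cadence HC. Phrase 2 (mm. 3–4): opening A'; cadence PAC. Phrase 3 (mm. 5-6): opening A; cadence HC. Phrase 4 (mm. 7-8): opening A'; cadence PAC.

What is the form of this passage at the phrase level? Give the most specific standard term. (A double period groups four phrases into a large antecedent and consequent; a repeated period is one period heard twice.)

repeated period

The cadence pattern HC–PAC–HC–PAC is weak–strong twice, and phrases 3–4 restate phrases 1–2: a period heard twice, not a double period (which would end weakly at phrase 2).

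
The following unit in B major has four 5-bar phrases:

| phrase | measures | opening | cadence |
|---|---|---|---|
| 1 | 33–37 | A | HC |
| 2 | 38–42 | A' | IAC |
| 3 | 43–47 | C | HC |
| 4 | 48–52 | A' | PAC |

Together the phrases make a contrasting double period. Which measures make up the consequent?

measures 43–52

In a double period the first pair of phrases (ending imperfect authentic cadence) is the large antecedent and the second pair (ending perfect authentic cadence) is the large consequent; the consequent is measures 43–52.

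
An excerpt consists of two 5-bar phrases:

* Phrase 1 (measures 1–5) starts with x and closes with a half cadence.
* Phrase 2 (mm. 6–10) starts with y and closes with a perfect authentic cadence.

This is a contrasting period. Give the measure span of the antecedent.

The phrase ending with the weaker cadence (half cadence) is the antecedent; the one ending more conclusively (perfect authentic cadence) is the consequent. The antecedent is measures 1–5.

measures 1–5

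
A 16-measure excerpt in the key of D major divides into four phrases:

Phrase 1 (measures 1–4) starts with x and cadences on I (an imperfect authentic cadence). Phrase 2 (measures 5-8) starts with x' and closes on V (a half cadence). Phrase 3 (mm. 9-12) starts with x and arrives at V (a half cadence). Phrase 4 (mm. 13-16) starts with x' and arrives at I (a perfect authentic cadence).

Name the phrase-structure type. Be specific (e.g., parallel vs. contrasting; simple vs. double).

Four phrases in two halves: the first half (mm. 1-8) ends with a half cadence, the second (mm. 9–16) with a perfect authentic cadence — a large antecedent–consequent pair, i.e. a double period.
Phrase 3 begins with the same material as phrase 1, making it parallel.

parallel double period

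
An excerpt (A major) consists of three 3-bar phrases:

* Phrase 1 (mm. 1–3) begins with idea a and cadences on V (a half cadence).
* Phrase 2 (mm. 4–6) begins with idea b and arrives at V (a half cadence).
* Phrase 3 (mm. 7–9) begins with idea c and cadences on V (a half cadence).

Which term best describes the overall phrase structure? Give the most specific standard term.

phrase group

The final phrase closes with a half cadence, which is not stronger than the preceding half cadence; the 3 phrases lack an overall antecedent–consequent design and so form a phrase group.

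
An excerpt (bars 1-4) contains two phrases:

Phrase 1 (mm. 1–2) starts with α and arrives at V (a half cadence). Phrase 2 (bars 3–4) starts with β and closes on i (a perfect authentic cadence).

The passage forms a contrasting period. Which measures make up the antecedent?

measures 1–2

The phrase ending with the weaker cadence (half cadence) is the antecedent; the one ending more conclusively (perfect authentic cadence) is the consequent. The antecedent is measures 1–2.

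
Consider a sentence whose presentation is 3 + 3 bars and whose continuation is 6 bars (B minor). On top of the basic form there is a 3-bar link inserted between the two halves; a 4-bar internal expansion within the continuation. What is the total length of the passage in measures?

19 measures

Basic sentence: 3 + 3 + 6 = 12 bars.
12 (basic form) + 3 (link) + 4 (internal expansion) = 19.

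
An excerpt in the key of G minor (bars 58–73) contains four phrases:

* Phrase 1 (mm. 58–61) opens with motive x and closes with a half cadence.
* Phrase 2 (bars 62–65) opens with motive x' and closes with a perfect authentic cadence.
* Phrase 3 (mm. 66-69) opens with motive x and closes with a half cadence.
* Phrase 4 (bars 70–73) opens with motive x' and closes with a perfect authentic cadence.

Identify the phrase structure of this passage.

repeated period

The cadence pattern HC–PAC–HC–PAC is weak–strong twice, and phrases 3–4 restate phrases 1–2: a period heard twice, not a double period (which would end weakly at phrase 2).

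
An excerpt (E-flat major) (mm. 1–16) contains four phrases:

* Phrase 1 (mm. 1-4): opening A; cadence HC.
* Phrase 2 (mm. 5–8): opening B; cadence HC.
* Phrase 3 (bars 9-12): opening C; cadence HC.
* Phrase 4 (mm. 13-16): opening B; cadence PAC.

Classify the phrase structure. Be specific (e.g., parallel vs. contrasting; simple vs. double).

Four phrases in two halves: the first half (mm. 1–8) ends with a half cadence, the second (measures 9–16) with a perfect authentic cadence — a large antecedent–consequent pair, i.e. a double period.
Phrase 3 begins with different material from phrase 1, making it contrasting.

contrasting double period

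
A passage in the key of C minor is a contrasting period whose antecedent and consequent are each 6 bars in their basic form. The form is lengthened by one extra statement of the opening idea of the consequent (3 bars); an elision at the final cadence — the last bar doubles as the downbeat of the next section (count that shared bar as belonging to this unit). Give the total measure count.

15 measures

Basic contrasting period: 6 + 6 = 12 bars.
12 (basic form) + 3 (extra statement) = 15.
The elision shares a bar with the next section but does not change this unit's count.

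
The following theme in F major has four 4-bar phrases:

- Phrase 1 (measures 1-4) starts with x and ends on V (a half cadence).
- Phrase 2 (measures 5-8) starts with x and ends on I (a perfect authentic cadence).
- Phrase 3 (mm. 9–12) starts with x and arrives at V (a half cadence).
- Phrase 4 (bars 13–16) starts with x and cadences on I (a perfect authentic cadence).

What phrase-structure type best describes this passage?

The cadence pattern HC–PAC–HC–PAC is weak–strong twice, and phrases 3–4 restate phrases 1–2: a period heard twice, not a double period (which would end weakly at phrase 2).

repeated period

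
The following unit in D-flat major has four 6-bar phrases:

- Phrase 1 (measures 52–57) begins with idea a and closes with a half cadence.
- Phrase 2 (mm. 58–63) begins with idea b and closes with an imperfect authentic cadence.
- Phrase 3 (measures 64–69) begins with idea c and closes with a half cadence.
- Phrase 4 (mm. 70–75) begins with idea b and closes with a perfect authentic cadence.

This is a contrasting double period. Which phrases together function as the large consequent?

In a double period the first pair of phrases (ending imperfect authentic cadence) is the large antecedent and the second pair (ending perfect authentic cadence) is the large consequent; the consequent is phrases 3 and 4.

phrases 3 and 4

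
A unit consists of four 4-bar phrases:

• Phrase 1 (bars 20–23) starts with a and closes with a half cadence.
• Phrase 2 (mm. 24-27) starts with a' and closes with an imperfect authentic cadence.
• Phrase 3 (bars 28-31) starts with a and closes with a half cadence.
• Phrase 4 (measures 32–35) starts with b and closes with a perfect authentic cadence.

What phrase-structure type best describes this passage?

Four phrases in two halves: the first half (mm. 20–27) ends with an imperfect authentic cadence, the second (mm. 28-35) with a perfect authentic cadence — a large antecedent–consequent pair, i.e. a double period.
Phrase 3 begins with the same material as phrase 1, making it parallel.

parallel double period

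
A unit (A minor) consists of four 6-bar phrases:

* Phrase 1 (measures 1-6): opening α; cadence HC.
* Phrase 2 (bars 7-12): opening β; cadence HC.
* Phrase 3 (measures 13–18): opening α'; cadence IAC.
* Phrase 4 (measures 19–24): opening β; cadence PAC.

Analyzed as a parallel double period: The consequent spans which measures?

In a double period the four phrases pair into a large antecedent (phrases 1–2, ending half cadence) and a large consequent (phrases 3–4, ending perfect authentic cadence). The consequent spans bars 13–24.

measures 13–24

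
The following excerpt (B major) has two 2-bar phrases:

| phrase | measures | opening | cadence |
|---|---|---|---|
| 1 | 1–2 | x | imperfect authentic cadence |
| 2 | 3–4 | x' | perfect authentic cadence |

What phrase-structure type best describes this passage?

parallel period

Phrase 1 ends with an imperfect authentic cadence (weaker) and phrase 2 with a perfect authentic cadence (stronger): antecedent + consequent = a period.
The two phrases open with the same material (x / x'), so the period is parallel.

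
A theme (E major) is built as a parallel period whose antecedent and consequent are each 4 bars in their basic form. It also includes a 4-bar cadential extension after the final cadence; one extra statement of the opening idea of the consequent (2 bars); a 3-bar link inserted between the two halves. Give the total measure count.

Basic parallel period: 4 + 4 = 8 bars.
8 (basic form) + 4 (cadential extension) + 2 (extra statement) + 3 (link) = 17.

17 measures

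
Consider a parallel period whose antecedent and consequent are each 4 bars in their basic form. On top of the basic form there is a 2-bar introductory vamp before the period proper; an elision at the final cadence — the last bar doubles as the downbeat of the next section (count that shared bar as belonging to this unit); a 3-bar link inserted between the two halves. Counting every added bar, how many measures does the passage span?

13 measures

Basic parallel period: 4 + 4 = 8 bars.
8 (basic form) + 2 (introduction) + 3 (link) = 13.
The elision shares a bar with the next section but does not change this unit's count.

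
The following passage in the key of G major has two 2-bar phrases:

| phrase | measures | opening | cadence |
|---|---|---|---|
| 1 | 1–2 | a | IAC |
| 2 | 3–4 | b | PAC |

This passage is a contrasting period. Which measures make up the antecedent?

measures 1–2

The antecedent is the phrase ending with the weaker cadence (imperfect authentic cadence, phrase 1) and the consequent the one ending more conclusively (perfect authentic cadence, phrase 2); the antecedent is bars 1-2.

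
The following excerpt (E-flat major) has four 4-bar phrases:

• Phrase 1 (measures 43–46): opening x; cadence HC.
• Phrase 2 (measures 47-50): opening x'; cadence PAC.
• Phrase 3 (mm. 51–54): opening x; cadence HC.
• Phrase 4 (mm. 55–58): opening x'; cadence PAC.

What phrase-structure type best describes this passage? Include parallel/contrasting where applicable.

repeated period

The cadence pattern HC–PAC–HC–PAC is weak–strong twice, and phrases 3–4 restate phrases 1–2: a period heard twice, not a double period (which would end weakly at phrase 2).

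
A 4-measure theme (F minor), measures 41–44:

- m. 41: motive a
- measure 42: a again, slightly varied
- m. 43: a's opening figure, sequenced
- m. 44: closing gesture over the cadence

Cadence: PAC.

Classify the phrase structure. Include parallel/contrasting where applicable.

Basic idea (m. 41) + its repetition (bar 42) form the presentation; fragmentation and cadence (mm. 43–44) form the continuation — the 4-bar whole is a sentence.

sentence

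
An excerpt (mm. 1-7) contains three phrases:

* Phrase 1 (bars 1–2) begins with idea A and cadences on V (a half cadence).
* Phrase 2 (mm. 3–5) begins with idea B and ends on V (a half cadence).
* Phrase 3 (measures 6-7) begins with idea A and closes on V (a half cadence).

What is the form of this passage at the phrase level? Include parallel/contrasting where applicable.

phrase group

The final phrase closes with a half cadence, which is not stronger than the preceding half cadence; the 3 phrases lack an overall antecedent–consequent design and so form a phrase group.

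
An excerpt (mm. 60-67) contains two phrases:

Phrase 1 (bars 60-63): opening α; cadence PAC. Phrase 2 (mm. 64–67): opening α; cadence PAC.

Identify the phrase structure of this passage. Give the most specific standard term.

repeated phrase

Both phrases have the same opening (α) and the same cadence (perfect authentic cadence): the second is a restatement, not a consequent, so this is a repeated phrase rather than a period.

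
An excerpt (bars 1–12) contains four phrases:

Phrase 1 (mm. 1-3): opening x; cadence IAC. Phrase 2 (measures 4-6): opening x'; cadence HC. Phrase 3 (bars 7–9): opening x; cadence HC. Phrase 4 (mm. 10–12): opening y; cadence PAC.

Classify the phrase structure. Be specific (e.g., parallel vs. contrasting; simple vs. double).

parallel double period

Four phrases in two halves: the first half (bars 1-6) ends with a half cadence, the second (mm. 7–12) with a perfect authentic cadence — a large antecedent–consequent pair, i.e. a double period.
Phrase 3 begins with the same material as phrase 1, making it parallel.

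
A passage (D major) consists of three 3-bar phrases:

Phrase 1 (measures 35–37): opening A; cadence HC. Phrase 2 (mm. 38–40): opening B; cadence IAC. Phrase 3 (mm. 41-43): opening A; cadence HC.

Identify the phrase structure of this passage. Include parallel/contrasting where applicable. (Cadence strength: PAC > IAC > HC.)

phrase group

The final phrase closes with a half cadence, which is not stronger than the preceding imperfect authentic cadence; the 3 phrases lack an overall antecedent–consequent design and so form a phrase group.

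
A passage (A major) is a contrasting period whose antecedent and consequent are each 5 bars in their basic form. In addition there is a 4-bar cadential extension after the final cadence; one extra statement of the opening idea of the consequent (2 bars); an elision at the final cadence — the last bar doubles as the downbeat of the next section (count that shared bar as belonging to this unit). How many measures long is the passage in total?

16 measures

Basic contrasting period: 5 + 5 = 10 bars.
10 (basic form) + 4 (cadential extension) + 2 (extra statement) = 16.
The elision shares a bar with the next section but does not change this unit's count.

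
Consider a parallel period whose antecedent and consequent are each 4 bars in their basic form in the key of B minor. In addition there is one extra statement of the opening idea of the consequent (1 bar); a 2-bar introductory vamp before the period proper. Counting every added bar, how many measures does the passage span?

Basic parallel period: 4 + 4 = 8 bars.
8 (basic form) + 1 (extra statement) + 2 (introduction) = 11.

11 measures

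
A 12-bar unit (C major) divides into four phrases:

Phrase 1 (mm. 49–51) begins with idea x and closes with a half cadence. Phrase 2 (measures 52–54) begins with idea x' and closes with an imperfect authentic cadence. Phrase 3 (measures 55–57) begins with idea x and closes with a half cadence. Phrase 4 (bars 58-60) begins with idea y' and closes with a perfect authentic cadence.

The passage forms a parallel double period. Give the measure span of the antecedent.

measures 49–54

In a double period the four phrases pair into a large antecedent (phrases 1–2, ending imperfect authentic cadence) and a large consequent (phrases 3–4, ending perfect authentic cadence). The antecedent spans mm. 49–54.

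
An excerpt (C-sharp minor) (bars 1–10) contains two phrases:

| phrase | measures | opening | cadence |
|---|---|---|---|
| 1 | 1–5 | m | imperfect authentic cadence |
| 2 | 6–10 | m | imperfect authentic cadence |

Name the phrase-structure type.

Both phrases have the same opening (m) and the same cadence (imperfect authentic cadence): the second is a restatement, not a consequent, so this is a repeated phrase rather than a period.

repeated phrase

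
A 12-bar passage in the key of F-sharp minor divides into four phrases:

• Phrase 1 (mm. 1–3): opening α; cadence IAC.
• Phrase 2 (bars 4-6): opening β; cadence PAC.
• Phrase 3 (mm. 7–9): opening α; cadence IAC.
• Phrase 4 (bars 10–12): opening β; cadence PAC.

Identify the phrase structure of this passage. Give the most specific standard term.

repeated period

The cadence pattern IAC–PAC–IAC–PAC is weak–strong twice, and phrases 3–4 restate phrases 1–2: a period heard twice, not a double period (which would end weakly at phrase 2).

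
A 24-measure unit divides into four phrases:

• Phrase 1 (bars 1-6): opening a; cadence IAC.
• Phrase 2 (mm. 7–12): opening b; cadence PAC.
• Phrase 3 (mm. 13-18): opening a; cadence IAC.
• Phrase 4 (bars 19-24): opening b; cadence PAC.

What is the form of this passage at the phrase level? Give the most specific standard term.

repeated period

The cadence pattern IAC–PAC–IAC–PAC is weak–strong twice, and phrases 3–4 restate phrases 1–2: a period heard twice, not a double period (which would end weakly at phrase 2).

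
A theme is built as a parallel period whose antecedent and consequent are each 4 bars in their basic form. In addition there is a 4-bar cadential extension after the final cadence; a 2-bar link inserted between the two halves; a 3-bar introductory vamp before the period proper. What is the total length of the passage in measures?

17 measures

Basic parallel period: 4 + 4 = 8 bars.
8 (basic form) + 4 (cadential extension) + 2 (link) + 3 (introduction) = 17.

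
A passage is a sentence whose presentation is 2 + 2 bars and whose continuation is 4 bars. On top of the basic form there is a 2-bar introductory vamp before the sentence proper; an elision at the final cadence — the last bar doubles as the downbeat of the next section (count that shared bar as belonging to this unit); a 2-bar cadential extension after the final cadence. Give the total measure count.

12 measures

Basic sentence: 2 + 2 + 4 = 8 bars.
8 (basic form) + 2 (introduction) + 2 (cadential extension) = 12.
The elision shares a bar with the next section but does not change this unit's count.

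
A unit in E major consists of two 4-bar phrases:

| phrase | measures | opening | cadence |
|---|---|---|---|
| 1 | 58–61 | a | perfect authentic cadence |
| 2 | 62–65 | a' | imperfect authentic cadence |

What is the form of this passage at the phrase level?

phrase group

The second phrase closes with an imperfect authentic cadence, which is not stronger than the first phrase's perfect authentic cadence; without a weak→strong cadential pair there is no antecedent–consequent relationship, so this is a phrase group rather than a period.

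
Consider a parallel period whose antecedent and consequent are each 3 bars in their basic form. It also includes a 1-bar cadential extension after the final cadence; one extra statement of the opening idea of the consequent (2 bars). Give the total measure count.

Basic parallel period: 3 + 3 = 6 bars.
6 (basic form) + 1 (cadential extension) + 2 (extra statement) = 9.

9 measures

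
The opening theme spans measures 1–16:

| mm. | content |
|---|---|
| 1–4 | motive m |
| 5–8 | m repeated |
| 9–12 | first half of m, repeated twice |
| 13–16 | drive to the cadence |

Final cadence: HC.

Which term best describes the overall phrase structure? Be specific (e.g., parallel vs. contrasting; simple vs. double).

Basic idea (measures 1-4) + its repetition (bars 5–8) form the presentation; fragmentation and cadence (bars 9–16) form the continuation — the 16-bar whole is a sentence.

sentence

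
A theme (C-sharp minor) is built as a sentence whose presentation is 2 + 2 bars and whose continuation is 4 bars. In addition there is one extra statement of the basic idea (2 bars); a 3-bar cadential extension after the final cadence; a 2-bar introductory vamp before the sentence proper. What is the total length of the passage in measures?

Basic sentence: 2 + 2 + 4 = 8 bars.
8 (basic form) + 2 (extra statement) + 3 (cadential extension) + 2 (introduction) = 15.

15 measures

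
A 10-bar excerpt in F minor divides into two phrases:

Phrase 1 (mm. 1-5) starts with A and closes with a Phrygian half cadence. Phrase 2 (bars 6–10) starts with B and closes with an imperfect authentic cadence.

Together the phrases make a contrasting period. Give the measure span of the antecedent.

The phrase ending with the weaker cadence (Phrygian half cadence) is the antecedent; the one ending more conclusively (imperfect authentic cadence) is the consequent. The antecedent is measures 1–5.

measures 1–5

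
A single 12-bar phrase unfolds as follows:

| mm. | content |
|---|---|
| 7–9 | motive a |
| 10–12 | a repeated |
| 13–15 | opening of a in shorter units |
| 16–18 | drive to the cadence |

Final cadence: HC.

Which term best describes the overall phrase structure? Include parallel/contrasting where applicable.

sentence

Basic idea (bars 7–9) + its repetition (measures 10–12) form the presentation; fragmentation and cadence (measures 13-18) form the continuation — the 12-bar whole is a sentence.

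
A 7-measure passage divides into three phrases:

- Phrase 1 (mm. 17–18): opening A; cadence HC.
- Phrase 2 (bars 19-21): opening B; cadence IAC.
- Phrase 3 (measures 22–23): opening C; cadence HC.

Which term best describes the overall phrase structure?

The final phrase closes with a half cadence, which is not stronger than the preceding imperfect authentic cadence; the 3 phrases lack an overall antecedent–consequent design and so form a phrase group.

phrase group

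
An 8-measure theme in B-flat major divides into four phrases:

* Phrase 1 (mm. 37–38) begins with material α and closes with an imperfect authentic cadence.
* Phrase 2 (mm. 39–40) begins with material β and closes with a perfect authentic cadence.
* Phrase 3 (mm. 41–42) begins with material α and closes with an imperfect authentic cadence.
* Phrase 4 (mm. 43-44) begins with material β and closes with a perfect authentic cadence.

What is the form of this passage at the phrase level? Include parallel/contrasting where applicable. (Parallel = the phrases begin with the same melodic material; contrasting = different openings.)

The cadence pattern IAC–PAC–IAC–PAC is weak–strong twice, and phrases 3–4 restate phrases 1–2: a period heard twice, not a double period (which would end weakly at phrase 2).

repeated period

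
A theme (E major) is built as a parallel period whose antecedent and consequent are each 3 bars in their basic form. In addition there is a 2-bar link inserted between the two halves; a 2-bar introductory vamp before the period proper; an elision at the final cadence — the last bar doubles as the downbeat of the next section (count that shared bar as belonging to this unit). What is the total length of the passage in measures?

Basic parallel period: 3 + 3 = 6 bars.
6 (basic form) + 2 (link) + 2 (introduction) = 10.
The elision shares a bar with the next section but does not change this unit's count.

10 measures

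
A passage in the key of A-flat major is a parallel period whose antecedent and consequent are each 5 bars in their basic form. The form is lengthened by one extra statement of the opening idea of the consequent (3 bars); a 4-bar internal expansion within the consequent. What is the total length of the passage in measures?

17 measures

Basic parallel period: 5 + 5 = 10 bars.
10 (basic form) + 3 (extra statement) + 4 (internal expansion) = 17.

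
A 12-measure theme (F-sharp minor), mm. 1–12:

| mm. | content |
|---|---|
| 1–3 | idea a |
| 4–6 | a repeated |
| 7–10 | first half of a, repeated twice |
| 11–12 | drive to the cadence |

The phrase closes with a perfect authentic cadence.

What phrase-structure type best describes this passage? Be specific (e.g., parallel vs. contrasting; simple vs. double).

sentence

Basic idea (bars 1–3) + its repetition (measures 4–6) form the presentation; fragmentation and cadence (mm. 7-12) form the continuation — the 12-bar whole is a sentence.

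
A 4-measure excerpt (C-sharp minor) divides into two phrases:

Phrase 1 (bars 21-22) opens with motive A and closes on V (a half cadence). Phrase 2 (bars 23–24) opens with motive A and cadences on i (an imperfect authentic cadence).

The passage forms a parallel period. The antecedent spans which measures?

The antecedent is the phrase ending with the weaker cadence (half cadence, phrase 1) and the consequent the one ending more conclusively (imperfect authentic cadence, phrase 2); the antecedent is measures 21-22.

measures 21–22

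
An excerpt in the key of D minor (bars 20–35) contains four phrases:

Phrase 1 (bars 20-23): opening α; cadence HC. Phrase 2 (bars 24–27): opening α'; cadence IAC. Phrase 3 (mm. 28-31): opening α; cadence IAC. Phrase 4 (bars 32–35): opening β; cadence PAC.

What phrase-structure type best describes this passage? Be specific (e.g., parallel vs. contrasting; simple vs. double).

parallel double period

Four phrases in two halves: the first half (bars 20–27) ends with an imperfect authentic cadence, the second (measures 28–35) with a perfect authentic cadence — a large antecedent–consequent pair, i.e. a double period.
Phrase 3 begins with the same material as phrase 1, making it parallel.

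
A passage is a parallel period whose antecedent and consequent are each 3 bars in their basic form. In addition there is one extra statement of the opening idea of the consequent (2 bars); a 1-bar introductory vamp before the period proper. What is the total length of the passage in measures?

Basic parallel period: 3 + 3 = 6 bars.
6 (basic form) + 2 (extra statement) + 1 (introduction) = 9.

9 measures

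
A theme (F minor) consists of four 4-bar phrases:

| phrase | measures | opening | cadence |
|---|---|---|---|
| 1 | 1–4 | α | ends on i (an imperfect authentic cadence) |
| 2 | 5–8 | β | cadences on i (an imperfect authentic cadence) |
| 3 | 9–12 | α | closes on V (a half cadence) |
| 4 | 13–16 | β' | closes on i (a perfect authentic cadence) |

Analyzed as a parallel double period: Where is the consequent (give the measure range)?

measures 9–16

In a double period the four phrases pair into a large antecedent (phrases 1–2, ending imperfect authentic cadence) and a large consequent (phrases 3–4, ending perfect authentic cadence). The consequent spans bars 9-16.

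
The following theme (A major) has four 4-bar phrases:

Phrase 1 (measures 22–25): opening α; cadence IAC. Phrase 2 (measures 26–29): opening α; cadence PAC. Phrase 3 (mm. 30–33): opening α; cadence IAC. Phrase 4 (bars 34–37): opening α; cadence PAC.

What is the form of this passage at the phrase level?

The cadence pattern IAC–PAC–IAC–PAC is weak–strong twice, and phrases 3–4 restate phrases 1–2: a period heard twice, not a double period (which would end weakly at phrase 2).

repeated period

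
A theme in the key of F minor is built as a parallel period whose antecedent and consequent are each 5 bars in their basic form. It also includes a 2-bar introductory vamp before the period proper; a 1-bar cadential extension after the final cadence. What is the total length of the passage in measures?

Basic parallel period: 5 + 5 = 10 bars.
10 (basic form) + 2 (introduction) + 1 (cadential extension) = 13.

13 measures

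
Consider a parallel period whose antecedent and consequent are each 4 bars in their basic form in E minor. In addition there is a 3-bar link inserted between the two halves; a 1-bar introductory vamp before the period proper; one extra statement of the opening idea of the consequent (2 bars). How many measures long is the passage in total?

14 measures

Basic parallel period: 4 + 4 = 8 bars.
8 (basic form) + 3 (link) + 1 (introduction) + 2 (extra statement) = 14.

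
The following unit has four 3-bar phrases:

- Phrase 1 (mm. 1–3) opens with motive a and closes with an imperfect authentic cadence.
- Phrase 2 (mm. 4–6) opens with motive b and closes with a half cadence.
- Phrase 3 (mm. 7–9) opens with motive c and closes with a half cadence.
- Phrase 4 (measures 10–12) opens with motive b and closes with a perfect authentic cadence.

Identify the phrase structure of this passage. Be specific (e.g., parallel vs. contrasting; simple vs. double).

contrasting double period

Four phrases in two halves: the first half (mm. 1-6) ends with a half cadence, the second (bars 7–12) with a perfect authentic cadence — a large antecedent–consequent pair, i.e. a double period.
Phrase 3 begins with different material from phrase 1, making it contrasting.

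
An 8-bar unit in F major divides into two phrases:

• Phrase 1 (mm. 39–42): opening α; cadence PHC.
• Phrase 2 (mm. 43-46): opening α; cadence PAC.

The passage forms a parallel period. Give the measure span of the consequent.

The antecedent is the phrase ending with the weaker cadence (Phrygian half cadence, phrase 1) and the consequent the one ending more conclusively (perfect authentic cadence, phrase 2); the consequent is mm. 43–46.

measures 43–46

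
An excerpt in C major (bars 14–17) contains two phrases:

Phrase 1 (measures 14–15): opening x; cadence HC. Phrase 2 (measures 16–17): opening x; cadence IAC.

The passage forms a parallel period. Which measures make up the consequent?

The phrase ending with the weaker cadence (half cadence) is the antecedent; the one ending more conclusively (imperfect authentic cadence) is the consequent. The consequent is measures 16–17.

measures 16–17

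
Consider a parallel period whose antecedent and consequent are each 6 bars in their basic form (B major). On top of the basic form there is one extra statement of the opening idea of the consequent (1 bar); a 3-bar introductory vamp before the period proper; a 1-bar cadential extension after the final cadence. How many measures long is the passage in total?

17 measures

Basic parallel period: 6 + 6 = 12 bars.
12 (basic form) + 1 (extra statement) + 3 (introduction) + 1 (cadential extension) = 17.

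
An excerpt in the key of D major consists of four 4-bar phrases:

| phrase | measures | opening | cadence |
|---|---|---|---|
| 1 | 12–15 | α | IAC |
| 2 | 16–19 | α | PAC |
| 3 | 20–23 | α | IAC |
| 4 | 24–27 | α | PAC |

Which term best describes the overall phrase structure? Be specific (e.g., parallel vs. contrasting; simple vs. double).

The cadence pattern IAC–PAC–IAC–PAC is weak–strong twice, and phrases 3–4 restate phrases 1–2: a period heard twice, not a double period (which would end weakly at phrase 2).

repeated period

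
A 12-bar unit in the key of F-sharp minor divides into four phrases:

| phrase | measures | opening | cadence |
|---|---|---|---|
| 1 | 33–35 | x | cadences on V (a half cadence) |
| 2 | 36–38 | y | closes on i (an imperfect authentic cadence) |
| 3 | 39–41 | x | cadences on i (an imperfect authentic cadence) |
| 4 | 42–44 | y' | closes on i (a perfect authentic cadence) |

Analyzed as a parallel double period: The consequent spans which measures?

In a double period the four phrases pair into a large antecedent (phrases 1–2, ending imperfect authentic cadence) and a large consequent (phrases 3–4, ending perfect authentic cadence). The consequent spans mm. 39–44.

measures 39–44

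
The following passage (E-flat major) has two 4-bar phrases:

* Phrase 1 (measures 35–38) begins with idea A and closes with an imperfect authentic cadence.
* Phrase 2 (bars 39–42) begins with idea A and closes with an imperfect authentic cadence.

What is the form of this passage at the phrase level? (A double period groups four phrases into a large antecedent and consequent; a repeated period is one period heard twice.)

repeated phrase

Both phrases have the same opening (A) and the same cadence (imperfect authentic cadence): the second is a restatement, not a consequent, so this is a repeated phrase rather than a period.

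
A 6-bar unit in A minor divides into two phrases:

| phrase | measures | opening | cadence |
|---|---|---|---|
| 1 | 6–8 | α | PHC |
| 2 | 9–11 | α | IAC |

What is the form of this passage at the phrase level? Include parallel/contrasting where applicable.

parallel period

Phrase 1 ends with a Phrygian half cadence (weaker) and phrase 2 with an imperfect authentic cadence (stronger): antecedent + consequent = a period.
The two phrases open with the same material (α / α), so the period is parallel.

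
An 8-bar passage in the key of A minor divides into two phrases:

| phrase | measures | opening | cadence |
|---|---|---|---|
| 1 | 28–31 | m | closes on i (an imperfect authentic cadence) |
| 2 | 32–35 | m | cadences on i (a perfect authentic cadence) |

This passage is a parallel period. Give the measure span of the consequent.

The antecedent is the phrase ending with the weaker cadence (imperfect authentic cadence, phrase 1) and the consequent the one ending more conclusively (perfect authentic cadence, phrase 2); the consequent is measures 32–35.

measures 32–35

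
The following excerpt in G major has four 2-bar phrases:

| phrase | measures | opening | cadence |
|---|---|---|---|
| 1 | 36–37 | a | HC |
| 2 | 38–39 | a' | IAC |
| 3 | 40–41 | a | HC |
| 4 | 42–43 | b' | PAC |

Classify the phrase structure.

Four phrases in two halves: the first half (mm. 36-39) ends with an imperfect authentic cadence, the second (mm. 40-43) with a perfect authentic cadence — a large antecedent–consequent pair, i.e. a double period.
Phrase 3 begins with the same material as phrase 1, making it parallel.

parallel double period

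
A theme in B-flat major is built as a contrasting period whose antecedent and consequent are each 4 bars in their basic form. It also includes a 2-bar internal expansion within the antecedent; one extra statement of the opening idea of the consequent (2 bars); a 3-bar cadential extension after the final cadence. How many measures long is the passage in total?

Basic contrasting period: 4 + 4 = 8 bars.
8 (basic form) + 2 (internal expansion) + 2 (extra statement) + 3 (cadential extension) = 15.

15 measures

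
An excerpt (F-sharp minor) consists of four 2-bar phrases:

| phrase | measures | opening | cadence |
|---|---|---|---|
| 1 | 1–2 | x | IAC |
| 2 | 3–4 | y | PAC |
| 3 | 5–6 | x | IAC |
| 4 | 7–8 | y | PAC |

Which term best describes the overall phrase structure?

The cadence pattern IAC–PAC–IAC–PAC is weak–strong twice, and phrases 3–4 restate phrases 1–2: a period heard twice, not a double period (which would end weakly at phrase 2).

repeated period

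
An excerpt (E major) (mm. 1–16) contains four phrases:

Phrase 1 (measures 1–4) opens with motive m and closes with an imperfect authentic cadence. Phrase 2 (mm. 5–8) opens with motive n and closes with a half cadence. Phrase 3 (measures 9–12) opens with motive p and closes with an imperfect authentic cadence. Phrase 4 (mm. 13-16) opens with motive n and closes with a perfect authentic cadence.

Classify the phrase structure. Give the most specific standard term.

contrasting double period

Four phrases in two halves: the first half (measures 1–8) ends with a half cadence, the second (mm. 9–16) with a perfect authentic cadence — a large antecedent–consequent pair, i.e. a double period.
Phrase 3 begins with different material from phrase 1, making it contrasting.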